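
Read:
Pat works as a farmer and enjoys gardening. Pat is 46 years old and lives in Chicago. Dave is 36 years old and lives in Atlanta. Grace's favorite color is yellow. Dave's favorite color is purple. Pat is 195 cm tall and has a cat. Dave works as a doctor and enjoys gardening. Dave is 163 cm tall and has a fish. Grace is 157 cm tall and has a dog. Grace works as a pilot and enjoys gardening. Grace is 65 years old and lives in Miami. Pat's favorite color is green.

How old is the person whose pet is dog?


Person with pet=dog is Grace, age 65

65


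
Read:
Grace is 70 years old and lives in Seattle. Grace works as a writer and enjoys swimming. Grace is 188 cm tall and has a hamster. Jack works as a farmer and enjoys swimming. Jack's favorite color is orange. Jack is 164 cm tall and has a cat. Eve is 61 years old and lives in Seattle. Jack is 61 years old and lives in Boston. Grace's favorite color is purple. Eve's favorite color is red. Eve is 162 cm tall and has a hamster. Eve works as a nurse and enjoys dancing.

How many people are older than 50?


Filter: 3

3


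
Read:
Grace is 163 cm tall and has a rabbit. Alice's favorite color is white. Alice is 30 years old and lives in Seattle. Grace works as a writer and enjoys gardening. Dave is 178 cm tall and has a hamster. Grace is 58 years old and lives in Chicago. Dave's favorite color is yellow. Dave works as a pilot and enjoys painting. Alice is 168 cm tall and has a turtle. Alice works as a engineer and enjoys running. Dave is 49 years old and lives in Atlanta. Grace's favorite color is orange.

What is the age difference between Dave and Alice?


|49 - 30| = 19

19


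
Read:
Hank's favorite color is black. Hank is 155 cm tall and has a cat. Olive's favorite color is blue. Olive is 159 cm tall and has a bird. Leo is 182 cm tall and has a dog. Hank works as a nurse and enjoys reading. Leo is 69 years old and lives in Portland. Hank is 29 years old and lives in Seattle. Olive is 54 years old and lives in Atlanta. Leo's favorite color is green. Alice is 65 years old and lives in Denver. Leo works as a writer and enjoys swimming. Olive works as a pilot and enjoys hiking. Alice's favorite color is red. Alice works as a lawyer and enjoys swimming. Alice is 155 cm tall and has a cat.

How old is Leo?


Leo is 69 years old

69


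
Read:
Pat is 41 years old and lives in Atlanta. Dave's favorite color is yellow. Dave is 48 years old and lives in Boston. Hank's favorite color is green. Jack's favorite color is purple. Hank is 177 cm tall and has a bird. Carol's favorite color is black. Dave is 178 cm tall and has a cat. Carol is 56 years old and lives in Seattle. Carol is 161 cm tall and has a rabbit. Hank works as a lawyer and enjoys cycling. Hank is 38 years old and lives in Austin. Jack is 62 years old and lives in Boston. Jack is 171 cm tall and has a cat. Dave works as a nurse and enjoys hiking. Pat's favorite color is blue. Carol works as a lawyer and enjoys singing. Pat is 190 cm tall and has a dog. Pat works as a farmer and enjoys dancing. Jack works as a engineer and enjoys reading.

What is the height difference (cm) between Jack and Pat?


|171 - 190| = 19

19


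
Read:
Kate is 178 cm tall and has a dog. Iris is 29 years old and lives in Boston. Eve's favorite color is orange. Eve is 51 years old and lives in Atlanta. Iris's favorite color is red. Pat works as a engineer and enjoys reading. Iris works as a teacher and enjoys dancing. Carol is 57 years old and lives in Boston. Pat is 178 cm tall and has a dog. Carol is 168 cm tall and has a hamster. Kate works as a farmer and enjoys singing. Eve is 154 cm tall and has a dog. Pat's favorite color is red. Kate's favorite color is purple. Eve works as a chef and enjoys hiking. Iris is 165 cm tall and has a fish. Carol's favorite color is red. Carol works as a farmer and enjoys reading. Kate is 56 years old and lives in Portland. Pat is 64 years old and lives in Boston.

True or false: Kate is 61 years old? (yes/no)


Kate is actually 56. no

no


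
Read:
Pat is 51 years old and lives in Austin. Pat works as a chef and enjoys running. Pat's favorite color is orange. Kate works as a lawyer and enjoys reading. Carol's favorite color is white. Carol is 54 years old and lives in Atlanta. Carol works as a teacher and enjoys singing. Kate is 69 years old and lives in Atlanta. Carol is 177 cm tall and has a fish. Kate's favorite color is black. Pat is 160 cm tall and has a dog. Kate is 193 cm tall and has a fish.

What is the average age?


Sum=174, n=3, avg=58

58


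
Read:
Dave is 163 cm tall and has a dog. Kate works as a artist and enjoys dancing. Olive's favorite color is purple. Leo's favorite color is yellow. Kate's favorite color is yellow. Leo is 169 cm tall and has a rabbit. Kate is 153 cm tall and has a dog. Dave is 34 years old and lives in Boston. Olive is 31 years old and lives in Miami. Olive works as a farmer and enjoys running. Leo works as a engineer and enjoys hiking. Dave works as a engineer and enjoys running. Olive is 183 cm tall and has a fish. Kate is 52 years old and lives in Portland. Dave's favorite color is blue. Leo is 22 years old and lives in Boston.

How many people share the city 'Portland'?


Count: 1

1


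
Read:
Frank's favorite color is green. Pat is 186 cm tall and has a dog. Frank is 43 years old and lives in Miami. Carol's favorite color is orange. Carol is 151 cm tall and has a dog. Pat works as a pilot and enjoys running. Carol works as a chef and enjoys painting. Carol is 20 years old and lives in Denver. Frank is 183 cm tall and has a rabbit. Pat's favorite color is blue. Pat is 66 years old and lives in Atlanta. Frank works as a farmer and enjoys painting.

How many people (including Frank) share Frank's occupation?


Frank is a farmer. Count = 1

1


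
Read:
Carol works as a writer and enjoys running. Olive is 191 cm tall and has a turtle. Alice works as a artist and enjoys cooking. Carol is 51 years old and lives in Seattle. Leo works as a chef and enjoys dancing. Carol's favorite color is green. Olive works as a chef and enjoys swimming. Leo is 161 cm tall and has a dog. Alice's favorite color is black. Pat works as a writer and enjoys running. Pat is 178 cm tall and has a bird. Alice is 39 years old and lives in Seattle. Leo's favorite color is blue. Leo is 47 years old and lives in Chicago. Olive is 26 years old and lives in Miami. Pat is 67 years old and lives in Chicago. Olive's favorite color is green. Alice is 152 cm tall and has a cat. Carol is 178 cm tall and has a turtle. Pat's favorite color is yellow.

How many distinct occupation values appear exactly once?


Unique occupation values: 1

1


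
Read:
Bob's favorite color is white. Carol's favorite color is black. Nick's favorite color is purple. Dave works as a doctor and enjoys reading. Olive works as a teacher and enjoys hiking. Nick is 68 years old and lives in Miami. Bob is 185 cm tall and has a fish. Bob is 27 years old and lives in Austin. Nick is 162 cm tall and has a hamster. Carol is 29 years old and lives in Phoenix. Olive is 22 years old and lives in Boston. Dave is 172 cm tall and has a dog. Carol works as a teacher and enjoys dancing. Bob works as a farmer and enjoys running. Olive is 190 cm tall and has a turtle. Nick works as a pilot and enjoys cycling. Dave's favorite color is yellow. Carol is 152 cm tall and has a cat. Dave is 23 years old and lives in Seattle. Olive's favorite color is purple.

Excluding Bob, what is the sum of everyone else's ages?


Sum (excluding Bob): 142

142


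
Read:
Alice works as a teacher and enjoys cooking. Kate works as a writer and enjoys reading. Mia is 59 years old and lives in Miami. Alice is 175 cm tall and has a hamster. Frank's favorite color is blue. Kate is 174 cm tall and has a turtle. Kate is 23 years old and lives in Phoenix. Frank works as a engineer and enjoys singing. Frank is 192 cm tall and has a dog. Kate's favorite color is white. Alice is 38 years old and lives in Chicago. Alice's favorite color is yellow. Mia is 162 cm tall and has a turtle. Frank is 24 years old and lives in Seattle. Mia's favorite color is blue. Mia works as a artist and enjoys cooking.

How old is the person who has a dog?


Person with dog is Frank, age 24

24


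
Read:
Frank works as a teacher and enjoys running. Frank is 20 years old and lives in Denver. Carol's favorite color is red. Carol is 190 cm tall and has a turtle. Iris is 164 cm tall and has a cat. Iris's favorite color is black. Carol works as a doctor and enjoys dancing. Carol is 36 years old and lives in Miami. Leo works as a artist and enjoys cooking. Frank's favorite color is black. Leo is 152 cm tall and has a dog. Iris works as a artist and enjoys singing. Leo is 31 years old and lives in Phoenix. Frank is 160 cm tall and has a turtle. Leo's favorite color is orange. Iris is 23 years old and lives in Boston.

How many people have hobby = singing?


Count: 1

1


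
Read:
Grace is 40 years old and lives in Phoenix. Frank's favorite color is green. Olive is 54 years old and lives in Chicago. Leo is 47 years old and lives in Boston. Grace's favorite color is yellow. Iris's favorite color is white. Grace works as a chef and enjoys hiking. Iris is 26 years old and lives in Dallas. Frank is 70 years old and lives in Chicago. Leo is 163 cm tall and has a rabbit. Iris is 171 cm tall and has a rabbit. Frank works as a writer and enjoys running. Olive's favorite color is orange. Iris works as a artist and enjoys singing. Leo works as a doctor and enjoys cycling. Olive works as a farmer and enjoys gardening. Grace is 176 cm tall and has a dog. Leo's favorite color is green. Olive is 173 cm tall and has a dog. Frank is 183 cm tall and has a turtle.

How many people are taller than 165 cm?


Taller than 165: 4

4


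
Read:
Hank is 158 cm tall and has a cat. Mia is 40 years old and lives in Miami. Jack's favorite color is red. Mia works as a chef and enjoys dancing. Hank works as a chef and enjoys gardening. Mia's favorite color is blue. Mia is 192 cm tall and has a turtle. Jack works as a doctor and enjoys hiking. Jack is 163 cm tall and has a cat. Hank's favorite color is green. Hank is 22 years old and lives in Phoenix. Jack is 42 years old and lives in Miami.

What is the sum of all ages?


22+40+42 = 104

104


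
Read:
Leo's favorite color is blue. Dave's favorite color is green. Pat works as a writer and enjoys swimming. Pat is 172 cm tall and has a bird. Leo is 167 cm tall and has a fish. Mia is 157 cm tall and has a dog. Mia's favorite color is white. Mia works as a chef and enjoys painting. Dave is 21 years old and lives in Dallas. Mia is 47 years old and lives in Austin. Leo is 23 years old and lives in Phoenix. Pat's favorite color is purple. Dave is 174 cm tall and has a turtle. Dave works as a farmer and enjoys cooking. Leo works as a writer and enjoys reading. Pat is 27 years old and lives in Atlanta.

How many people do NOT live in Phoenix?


Not in Phoenix: 3

3


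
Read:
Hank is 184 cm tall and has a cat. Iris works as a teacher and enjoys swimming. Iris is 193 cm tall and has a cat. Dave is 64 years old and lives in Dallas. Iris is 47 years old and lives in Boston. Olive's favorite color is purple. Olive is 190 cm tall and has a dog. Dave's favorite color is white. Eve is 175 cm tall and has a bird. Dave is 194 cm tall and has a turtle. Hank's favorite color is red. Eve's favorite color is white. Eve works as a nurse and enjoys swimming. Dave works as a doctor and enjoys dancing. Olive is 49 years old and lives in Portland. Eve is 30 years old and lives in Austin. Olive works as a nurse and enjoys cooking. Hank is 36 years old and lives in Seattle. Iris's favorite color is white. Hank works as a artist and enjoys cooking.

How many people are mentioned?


People: Iris, Dave, Eve, Olive, Hank. Count = 5

5


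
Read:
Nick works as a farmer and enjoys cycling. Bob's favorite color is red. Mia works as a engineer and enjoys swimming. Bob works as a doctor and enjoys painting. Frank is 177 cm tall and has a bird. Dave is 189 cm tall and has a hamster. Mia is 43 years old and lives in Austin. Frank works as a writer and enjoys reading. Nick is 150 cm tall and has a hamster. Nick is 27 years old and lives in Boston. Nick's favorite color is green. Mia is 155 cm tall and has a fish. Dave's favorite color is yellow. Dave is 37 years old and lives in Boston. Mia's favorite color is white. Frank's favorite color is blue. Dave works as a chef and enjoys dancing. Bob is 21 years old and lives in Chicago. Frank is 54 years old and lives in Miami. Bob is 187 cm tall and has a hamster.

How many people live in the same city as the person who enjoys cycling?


Person with hobby cycling is Nick, city Boston. Count = 2

2


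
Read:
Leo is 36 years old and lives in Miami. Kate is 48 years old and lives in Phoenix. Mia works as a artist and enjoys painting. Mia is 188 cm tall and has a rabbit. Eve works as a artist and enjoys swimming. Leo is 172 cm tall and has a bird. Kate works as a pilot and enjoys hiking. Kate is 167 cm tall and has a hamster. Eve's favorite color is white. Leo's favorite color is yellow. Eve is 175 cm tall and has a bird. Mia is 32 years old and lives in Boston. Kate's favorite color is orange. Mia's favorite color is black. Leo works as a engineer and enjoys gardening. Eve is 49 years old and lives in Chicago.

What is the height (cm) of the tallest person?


Tallest: Mia at 188 cm

188


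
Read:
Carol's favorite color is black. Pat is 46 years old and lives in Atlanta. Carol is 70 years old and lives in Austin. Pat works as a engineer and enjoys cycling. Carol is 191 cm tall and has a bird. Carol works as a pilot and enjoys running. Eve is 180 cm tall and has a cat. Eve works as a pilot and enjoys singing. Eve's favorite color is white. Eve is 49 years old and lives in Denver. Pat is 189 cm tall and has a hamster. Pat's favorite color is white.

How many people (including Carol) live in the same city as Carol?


Carol lives in Austin. Count = 1

1


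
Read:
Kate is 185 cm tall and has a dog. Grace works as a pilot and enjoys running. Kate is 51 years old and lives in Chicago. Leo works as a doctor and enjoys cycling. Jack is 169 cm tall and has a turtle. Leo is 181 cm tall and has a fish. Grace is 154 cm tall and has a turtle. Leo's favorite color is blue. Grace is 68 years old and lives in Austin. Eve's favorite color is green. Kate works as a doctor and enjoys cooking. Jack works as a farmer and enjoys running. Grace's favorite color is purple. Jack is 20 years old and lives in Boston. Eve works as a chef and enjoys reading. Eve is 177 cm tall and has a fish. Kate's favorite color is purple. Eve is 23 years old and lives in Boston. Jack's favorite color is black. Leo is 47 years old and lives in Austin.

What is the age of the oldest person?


Oldest: Grace at 68

68


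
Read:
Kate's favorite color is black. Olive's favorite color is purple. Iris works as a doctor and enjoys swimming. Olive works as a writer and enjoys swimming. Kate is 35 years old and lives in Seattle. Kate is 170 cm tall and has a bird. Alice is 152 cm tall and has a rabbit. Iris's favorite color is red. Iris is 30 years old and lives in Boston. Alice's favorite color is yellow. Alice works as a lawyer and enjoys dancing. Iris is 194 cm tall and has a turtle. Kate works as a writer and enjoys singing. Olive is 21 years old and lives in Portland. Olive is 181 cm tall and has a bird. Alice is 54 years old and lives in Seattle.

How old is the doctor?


The doctor is Iris, age 30

30


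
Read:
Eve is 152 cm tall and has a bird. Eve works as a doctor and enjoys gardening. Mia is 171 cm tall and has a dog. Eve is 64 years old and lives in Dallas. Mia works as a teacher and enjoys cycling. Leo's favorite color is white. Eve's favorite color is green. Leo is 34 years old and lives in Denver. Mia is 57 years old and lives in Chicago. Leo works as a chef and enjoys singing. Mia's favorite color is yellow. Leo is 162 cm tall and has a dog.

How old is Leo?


Leo is 34 years old

34


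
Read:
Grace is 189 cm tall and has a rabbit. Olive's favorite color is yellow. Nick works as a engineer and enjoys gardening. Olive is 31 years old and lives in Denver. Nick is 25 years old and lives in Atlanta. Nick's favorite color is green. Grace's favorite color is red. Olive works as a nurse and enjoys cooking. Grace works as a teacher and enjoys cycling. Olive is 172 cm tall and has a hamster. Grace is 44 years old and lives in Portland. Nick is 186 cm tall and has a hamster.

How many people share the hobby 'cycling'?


Count: 1

1


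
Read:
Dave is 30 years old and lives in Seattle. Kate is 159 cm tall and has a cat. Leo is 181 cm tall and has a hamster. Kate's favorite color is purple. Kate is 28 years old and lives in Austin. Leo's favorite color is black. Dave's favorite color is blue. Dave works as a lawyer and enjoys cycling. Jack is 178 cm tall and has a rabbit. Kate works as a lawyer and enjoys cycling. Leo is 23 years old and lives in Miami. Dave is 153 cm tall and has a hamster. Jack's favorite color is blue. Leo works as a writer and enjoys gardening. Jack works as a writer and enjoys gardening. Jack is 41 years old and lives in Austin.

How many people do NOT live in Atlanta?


Not in Atlanta: 4

4


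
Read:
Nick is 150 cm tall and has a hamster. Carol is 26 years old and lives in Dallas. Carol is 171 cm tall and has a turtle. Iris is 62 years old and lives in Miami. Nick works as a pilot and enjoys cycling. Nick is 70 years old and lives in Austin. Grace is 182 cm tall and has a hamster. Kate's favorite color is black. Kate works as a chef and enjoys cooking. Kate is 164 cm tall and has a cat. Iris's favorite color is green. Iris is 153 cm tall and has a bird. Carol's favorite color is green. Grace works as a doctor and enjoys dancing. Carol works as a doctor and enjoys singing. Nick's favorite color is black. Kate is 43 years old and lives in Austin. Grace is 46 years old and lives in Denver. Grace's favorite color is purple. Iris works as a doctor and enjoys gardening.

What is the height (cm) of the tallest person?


Tallest: Grace at 182 cm

182


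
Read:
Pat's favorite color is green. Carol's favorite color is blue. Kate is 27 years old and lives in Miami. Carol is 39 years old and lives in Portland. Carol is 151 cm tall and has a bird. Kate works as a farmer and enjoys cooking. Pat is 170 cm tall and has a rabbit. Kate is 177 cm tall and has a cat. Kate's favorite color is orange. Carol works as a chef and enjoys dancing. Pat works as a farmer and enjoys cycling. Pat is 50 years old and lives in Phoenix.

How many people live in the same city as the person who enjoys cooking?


Person with hobby cooking is Kate, city Miami. Count = 1

1


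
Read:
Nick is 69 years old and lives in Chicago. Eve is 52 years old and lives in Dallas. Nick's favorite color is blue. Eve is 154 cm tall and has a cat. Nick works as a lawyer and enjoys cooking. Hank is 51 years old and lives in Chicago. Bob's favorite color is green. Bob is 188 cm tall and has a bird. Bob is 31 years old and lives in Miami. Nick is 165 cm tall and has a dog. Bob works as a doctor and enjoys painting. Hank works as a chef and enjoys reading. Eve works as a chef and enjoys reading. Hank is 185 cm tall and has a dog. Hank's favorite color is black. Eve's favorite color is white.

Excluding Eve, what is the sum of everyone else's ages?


Sum (excluding Eve): 151

151


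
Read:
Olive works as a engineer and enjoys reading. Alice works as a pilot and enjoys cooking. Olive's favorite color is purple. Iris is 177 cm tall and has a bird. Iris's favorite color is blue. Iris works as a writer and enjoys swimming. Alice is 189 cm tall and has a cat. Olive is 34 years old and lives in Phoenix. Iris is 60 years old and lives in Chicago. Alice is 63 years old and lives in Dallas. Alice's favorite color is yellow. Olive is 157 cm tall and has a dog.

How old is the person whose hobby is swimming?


Person with hobby=swimming is Iris, age 60

60


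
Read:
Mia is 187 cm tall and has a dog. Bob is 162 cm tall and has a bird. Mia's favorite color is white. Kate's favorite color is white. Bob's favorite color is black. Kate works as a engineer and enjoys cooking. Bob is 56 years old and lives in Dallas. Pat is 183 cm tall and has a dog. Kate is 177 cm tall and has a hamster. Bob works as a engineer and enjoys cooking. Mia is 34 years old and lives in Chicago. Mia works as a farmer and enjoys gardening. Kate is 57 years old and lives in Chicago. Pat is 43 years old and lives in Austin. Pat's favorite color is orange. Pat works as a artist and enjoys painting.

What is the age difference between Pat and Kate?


|43 - 57| = 14

14


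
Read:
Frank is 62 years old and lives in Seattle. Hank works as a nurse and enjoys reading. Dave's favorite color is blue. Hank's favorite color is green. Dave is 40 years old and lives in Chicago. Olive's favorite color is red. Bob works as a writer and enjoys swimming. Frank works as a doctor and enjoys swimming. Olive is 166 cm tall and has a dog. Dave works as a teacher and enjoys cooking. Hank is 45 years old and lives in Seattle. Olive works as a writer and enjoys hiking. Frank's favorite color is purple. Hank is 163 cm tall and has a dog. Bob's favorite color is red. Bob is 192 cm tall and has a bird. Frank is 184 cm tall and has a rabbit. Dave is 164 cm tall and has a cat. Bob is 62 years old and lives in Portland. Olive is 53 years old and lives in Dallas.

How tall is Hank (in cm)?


Hank is 163 cm tall

163


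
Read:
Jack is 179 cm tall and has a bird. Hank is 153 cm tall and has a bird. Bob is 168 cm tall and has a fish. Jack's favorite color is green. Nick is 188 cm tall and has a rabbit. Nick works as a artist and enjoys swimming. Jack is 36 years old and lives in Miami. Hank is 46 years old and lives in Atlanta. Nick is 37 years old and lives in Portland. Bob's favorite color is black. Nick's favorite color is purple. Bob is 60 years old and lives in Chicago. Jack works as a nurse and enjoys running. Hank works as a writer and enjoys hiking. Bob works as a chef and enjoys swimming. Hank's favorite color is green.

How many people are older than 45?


Filter: 2

2


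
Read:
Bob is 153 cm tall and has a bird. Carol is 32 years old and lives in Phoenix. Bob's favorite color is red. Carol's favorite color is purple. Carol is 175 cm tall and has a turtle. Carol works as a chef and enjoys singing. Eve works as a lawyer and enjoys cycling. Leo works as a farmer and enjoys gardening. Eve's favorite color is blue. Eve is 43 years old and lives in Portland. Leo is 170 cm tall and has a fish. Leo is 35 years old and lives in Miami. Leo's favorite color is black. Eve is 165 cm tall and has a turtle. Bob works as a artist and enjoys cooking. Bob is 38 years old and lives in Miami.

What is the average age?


Sum=148, n=4, avg=37

37


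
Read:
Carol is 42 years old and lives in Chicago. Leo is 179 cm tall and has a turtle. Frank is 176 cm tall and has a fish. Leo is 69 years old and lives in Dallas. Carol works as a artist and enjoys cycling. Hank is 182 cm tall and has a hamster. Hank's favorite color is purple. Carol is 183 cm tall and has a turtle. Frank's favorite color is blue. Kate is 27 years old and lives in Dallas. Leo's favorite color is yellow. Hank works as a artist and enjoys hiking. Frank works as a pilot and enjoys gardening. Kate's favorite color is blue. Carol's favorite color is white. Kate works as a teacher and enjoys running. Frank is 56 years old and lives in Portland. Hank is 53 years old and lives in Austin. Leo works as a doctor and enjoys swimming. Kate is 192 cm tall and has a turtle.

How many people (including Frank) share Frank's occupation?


Frank is a pilot. Count = 1

1


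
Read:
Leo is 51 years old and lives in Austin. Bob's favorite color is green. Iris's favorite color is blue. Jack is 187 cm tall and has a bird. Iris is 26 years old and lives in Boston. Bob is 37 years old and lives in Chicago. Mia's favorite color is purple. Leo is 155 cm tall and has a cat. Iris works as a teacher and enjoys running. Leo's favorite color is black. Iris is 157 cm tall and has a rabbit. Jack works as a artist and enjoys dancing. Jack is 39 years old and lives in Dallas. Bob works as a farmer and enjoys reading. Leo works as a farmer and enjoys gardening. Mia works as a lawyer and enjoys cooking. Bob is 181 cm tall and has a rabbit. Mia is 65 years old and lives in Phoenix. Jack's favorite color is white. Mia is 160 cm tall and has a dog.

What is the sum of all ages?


26+65+39+37+51 = 218

218


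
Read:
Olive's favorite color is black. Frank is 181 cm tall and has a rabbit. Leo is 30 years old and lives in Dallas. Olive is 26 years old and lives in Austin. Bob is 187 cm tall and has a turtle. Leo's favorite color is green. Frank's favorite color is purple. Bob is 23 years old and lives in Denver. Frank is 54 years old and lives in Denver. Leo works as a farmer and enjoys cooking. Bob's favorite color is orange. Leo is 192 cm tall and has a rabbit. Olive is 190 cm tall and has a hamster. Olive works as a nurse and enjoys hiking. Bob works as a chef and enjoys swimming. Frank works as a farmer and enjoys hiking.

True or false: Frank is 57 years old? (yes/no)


Frank is actually 54. no

no


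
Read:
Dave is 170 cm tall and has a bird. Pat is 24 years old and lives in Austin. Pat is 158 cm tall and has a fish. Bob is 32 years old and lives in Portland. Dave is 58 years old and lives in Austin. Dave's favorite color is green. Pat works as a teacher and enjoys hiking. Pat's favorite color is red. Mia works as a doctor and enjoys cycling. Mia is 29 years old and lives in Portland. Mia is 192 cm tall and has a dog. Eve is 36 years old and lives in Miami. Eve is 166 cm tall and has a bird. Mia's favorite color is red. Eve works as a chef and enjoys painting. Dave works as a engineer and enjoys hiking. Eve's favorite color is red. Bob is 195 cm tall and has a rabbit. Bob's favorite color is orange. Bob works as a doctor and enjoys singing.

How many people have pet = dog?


Count: 1

1


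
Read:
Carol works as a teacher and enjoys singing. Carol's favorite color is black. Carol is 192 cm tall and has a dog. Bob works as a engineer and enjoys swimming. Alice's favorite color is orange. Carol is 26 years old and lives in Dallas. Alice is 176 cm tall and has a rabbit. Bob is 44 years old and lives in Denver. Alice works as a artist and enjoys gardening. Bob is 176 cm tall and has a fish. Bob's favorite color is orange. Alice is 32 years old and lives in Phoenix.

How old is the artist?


The artist is Alice, age 32

32


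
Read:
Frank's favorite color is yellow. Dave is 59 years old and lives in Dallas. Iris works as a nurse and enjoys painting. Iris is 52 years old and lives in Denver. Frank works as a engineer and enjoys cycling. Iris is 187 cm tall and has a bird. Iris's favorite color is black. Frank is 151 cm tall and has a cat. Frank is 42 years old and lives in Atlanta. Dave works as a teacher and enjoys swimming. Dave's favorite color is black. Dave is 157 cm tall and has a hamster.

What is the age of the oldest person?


Oldest: Dave at 59

59


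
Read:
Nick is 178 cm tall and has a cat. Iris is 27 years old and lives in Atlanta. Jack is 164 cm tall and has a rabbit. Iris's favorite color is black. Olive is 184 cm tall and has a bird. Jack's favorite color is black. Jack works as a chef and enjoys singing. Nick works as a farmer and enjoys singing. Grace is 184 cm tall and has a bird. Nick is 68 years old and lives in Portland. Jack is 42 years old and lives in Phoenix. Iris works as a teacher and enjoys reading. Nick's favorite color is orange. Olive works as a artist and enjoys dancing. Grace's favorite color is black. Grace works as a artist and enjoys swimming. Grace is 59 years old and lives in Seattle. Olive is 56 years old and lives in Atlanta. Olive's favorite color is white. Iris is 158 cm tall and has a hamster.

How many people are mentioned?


People: Iris, Nick, Grace, Jack, Olive. Count = 5

5


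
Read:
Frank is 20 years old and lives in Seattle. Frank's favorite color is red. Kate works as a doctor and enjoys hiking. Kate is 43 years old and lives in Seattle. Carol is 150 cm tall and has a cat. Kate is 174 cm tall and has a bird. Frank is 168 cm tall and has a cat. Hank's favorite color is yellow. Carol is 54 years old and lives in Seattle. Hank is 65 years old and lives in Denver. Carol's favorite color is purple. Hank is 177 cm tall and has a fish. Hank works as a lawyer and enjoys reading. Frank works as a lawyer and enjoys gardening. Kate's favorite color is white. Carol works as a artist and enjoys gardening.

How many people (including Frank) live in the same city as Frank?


Frank lives in Seattle. Count = 3

3


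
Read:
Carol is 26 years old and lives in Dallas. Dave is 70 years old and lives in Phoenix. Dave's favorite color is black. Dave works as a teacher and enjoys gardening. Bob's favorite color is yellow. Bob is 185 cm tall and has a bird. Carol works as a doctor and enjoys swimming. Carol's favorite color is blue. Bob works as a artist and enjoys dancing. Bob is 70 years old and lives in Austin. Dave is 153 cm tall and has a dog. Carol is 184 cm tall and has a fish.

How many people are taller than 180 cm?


Taller than 180: 2

2


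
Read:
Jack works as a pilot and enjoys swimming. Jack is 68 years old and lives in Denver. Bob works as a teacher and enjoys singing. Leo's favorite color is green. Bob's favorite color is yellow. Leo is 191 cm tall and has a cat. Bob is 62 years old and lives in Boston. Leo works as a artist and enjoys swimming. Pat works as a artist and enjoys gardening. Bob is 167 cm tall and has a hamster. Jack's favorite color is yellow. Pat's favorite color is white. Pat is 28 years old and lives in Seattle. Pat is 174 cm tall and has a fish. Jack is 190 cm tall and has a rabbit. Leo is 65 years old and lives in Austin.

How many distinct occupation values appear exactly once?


Unique occupation values: 2

2


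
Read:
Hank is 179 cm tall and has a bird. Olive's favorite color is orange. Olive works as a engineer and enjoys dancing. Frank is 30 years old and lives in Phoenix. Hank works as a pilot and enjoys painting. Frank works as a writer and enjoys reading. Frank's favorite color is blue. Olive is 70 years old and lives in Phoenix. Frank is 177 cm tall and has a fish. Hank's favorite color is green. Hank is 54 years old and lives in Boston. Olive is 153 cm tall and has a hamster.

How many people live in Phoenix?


Count in Phoenix: 2

2


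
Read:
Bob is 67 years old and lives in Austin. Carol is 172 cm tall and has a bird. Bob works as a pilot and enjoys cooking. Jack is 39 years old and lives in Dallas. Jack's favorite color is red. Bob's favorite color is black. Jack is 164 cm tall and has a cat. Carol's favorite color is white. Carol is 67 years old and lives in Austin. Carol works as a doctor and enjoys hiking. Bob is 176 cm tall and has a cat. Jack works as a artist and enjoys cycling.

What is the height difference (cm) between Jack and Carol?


|164 - 172| = 8

8


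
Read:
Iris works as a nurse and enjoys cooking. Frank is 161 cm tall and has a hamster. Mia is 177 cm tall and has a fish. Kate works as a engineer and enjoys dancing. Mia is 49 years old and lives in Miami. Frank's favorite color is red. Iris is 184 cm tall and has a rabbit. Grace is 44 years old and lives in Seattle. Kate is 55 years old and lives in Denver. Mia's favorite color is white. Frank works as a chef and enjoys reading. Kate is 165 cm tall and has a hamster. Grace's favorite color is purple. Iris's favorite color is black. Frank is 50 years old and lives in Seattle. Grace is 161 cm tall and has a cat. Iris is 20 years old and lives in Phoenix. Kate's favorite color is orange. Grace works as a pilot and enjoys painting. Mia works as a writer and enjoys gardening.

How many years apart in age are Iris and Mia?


20 vs 49, diff = 29

29


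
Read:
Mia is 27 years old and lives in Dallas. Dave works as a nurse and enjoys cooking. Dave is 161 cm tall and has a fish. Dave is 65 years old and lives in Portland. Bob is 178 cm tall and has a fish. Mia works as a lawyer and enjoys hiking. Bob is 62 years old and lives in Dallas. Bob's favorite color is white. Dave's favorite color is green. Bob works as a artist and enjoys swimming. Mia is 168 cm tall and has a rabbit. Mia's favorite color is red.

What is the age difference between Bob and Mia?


|62 - 27| = 35

35


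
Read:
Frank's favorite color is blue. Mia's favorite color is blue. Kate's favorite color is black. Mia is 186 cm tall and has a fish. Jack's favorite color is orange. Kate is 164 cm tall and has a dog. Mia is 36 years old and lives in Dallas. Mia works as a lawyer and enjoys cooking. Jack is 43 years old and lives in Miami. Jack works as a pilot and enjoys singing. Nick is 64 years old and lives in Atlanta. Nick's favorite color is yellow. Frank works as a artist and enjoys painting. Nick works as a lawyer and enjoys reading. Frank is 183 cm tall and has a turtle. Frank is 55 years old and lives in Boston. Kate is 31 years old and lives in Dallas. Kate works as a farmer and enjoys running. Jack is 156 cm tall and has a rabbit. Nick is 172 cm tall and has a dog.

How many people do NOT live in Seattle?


Not in Seattle: 5

5


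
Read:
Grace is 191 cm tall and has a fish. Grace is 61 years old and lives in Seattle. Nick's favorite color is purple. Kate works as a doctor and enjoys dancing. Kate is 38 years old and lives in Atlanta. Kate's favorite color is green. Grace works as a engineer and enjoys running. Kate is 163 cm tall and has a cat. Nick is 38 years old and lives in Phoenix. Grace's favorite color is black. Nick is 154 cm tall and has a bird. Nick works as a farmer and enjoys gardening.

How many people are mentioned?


People: Nick, Kate, Grace. Count = 3

3


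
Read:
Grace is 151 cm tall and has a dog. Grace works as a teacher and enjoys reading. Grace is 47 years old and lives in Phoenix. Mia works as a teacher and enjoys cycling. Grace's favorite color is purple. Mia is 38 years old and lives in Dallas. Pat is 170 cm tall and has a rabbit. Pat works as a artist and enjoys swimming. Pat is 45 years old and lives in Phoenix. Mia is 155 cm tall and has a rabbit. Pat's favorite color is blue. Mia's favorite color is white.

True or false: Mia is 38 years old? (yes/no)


Mia is actually 38. yes

yes


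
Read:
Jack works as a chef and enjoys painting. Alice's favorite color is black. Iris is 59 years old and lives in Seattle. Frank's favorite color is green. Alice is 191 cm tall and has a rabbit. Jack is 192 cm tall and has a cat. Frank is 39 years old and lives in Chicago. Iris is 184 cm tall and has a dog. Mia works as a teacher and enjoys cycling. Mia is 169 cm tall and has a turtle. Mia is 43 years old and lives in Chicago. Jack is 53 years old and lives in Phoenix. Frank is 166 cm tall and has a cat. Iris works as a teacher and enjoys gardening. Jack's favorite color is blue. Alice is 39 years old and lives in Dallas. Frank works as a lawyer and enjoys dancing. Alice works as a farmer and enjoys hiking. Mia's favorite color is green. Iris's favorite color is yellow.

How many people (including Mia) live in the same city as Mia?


Mia lives in Chicago. Count = 2

2


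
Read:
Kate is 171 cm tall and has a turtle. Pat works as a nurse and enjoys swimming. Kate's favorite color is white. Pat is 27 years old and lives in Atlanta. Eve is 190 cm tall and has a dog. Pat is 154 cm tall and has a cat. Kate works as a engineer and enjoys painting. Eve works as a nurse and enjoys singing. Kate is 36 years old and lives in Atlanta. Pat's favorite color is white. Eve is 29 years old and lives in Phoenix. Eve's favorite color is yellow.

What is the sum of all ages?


36+27+29 = 92

92


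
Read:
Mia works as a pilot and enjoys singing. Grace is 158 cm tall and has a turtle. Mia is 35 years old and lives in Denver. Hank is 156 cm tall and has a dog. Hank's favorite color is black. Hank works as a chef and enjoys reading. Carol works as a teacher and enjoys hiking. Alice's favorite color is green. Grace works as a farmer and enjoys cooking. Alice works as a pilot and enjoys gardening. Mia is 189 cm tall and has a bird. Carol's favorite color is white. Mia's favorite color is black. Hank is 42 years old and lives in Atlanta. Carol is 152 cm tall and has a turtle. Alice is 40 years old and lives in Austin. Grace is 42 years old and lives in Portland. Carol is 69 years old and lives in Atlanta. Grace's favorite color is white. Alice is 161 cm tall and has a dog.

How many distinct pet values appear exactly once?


Unique pet values: 1

1


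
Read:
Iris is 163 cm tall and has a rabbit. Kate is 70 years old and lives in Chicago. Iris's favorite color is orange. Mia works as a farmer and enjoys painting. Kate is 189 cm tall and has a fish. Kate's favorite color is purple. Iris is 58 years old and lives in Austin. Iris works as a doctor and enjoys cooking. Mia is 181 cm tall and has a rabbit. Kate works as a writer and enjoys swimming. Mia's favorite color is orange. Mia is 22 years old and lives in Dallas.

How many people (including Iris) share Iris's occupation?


Iris is a doctor. Count = 1

1


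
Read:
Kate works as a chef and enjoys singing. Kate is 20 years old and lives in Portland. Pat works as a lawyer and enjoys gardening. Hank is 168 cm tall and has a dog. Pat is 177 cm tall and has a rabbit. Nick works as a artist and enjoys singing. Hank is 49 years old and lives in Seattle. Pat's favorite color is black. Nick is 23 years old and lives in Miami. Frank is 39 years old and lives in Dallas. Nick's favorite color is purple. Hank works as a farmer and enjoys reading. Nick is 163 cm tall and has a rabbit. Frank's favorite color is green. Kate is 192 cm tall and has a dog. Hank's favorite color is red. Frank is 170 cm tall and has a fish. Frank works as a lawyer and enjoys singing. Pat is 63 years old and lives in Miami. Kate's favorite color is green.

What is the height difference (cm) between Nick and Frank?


|163 - 170| = 7

7


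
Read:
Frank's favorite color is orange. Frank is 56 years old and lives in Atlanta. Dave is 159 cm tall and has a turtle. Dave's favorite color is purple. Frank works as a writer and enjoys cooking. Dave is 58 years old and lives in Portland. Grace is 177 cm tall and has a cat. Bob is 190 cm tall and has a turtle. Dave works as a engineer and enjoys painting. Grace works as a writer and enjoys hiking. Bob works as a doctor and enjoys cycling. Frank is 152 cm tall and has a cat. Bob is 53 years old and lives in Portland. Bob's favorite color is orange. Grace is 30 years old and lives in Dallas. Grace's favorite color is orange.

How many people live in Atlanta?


Count in Atlanta: 1

1


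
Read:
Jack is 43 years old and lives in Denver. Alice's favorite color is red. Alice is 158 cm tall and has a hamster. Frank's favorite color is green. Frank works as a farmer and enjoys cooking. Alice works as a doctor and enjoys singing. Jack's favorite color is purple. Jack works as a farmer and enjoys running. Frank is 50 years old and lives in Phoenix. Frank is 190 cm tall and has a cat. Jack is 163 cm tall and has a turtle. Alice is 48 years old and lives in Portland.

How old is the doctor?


The doctor is Alice, age 48

48


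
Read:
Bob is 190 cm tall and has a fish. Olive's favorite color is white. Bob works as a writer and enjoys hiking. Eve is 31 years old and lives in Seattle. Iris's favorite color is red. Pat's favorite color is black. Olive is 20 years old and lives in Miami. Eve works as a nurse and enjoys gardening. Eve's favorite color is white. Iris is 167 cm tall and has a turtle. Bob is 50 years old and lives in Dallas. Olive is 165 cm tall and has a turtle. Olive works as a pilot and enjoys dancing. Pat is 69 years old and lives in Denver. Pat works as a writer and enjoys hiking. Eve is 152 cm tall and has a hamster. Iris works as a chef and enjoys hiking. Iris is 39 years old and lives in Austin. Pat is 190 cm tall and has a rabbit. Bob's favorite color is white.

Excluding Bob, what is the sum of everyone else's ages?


Sum (excluding Bob): 159

159
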